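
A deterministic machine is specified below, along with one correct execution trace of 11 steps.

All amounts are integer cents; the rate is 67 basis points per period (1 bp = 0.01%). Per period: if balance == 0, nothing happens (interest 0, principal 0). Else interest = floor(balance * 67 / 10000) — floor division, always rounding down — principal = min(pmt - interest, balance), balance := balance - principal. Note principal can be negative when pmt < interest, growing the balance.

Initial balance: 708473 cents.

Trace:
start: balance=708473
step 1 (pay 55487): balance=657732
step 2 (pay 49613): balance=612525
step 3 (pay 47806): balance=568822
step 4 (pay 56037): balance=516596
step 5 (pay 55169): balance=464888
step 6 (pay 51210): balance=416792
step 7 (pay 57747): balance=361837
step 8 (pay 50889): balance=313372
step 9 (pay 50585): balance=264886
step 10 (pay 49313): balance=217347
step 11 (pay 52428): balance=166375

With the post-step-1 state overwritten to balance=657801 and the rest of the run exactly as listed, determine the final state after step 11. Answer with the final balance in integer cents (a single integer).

166449

state after step 1 := balance=657801
step 2 (pay 49613): balance=612595
step 3 (pay 47806): balance=568893
step 4 (pay 56037): balance=516667
step 5 (pay 55169): balance=464959
step 6 (pay 51210): balance=416864
step 7 (pay 57747): balance=361909
step 8 (pay 50889): balance=313444
step 9 (pay 50585): balance=264959
step 10 (pay 49313): balance=217421
step 11 (pay 52428): balance=166449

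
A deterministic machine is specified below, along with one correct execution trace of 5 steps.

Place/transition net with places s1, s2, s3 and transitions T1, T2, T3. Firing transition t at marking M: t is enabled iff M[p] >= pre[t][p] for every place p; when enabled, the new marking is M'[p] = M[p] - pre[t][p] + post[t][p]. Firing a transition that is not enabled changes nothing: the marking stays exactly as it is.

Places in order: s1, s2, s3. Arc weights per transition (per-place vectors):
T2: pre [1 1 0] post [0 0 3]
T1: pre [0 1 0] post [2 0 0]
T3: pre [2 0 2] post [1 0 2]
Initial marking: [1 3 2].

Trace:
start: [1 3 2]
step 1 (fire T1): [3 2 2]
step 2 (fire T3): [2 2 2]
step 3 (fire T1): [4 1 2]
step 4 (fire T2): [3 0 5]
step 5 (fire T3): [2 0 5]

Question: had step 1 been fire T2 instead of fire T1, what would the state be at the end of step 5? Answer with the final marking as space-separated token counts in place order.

(re-executing from step 1 with the substitution; state before step 1: [1 3 2])
step 1 (fire T2): [0 2 5]
step 2 (fire T3): [0 2 5]
step 3 (fire T1): [2 1 5]
step 4 (fire T2): [1 0 8]
step 5 (fire T3): [1 0 8]

1 0 8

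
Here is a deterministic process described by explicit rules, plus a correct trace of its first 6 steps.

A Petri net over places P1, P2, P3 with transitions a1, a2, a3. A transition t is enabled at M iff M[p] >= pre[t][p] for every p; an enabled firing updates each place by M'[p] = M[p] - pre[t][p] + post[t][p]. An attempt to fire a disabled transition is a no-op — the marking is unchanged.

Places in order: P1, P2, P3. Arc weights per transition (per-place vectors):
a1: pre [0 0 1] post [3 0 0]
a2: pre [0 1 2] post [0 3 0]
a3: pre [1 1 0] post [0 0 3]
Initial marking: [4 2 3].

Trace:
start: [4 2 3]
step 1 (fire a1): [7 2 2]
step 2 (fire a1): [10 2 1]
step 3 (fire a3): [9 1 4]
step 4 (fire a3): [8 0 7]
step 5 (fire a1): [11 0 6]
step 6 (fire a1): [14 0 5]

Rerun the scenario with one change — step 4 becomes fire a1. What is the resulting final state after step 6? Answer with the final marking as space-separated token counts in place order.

18 1 1

(re-executing from step 4 with the substitution; state before step 4: [9 1 4])
step 4 (fire a1): [12 1 3]
step 5 (fire a1): [15 1 2]
step 6 (fire a1): [18 1 1]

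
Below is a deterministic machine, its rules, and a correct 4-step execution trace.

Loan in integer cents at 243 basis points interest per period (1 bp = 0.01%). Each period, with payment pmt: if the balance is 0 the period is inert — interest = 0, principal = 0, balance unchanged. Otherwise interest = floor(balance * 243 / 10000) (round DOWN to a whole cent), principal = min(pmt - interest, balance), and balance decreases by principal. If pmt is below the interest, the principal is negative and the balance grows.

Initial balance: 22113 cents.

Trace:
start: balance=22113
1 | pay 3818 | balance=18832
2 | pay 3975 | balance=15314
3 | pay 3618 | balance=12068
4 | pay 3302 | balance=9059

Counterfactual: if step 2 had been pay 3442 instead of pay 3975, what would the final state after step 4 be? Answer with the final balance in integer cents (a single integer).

(re-executing from step 2 with the substitution; state before step 2: balance=18832)
2 | pay 3442 | balance=15847
3 | pay 3618 | balance=12614
4 | pay 3302 | balance=9618

9618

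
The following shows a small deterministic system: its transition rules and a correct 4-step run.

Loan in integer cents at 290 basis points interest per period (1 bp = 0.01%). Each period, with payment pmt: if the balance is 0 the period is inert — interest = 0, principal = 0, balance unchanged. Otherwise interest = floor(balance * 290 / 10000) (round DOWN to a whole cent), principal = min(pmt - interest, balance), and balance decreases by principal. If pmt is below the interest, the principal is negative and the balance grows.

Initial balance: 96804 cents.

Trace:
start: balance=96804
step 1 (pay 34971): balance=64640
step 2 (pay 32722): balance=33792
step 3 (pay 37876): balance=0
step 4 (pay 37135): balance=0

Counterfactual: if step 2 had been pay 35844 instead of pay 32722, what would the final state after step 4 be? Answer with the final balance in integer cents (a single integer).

0

(re-executing from step 2 with the substitution; state before step 2: balance=64640)
step 2 (pay 35844): balance=30670
step 3 (pay 37876): balance=0
step 4 (pay 37135): balance=0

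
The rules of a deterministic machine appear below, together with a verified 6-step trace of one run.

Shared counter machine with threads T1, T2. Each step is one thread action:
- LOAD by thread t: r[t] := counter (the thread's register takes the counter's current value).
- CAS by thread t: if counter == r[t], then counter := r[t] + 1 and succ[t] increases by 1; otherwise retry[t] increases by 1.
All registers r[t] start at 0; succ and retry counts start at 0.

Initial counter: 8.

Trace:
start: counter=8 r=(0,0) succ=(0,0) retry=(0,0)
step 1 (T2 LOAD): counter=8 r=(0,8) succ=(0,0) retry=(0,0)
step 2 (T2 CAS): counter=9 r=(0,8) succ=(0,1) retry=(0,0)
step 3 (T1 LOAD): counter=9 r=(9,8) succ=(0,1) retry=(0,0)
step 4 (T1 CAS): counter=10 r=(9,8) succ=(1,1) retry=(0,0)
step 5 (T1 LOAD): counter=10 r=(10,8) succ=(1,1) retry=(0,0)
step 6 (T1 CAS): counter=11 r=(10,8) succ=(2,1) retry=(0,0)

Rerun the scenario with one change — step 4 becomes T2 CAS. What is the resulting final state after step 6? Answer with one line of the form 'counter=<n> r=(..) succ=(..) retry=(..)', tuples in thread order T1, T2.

counter=10 r=(9,8) succ=(1,1) retry=(0,1)

(re-executing from step 4 with the substitution; state before step 4: counter=9 r=(9,8) succ=(0,1) retry=(0,0))
step 4 (T2 CAS): counter=9 r=(9,8) succ=(0,1) retry=(0,1)
step 5 (T1 LOAD): counter=9 r=(9,8) succ=(0,1) retry=(0,1)
step 6 (T1 CAS): counter=10 r=(9,8) succ=(1,1) retry=(0,1)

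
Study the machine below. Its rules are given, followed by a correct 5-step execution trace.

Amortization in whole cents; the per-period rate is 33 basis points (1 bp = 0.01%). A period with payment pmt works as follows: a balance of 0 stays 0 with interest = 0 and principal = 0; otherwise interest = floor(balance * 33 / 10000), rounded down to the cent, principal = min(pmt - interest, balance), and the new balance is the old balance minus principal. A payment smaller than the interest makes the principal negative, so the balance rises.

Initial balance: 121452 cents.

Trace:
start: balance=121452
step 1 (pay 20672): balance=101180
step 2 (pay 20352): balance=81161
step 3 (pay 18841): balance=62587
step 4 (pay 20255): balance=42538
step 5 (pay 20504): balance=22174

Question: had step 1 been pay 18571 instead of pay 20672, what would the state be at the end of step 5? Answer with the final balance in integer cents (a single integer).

(re-executing from step 1 with the substitution; state before step 1: balance=121452)
step 1 (pay 18571): balance=103281
step 2 (pay 20352): balance=83269
step 3 (pay 18841): balance=64702
step 4 (pay 20255): balance=44660
step 5 (pay 20504): balance=24303

24303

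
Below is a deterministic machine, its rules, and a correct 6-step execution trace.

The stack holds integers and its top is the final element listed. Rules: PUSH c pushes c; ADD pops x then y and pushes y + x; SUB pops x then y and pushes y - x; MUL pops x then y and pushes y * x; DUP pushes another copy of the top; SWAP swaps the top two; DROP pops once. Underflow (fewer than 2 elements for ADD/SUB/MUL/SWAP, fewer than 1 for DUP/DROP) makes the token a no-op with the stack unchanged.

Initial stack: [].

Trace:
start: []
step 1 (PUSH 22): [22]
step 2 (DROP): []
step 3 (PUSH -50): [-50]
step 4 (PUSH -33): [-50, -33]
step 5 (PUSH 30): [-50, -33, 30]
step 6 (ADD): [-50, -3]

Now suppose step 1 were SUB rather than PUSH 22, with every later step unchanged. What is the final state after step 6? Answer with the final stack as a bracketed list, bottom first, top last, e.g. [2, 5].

(re-executing from step 1 with the substitution; state before step 1: [])
step 1 (SUB): []
step 2 (DROP): []
step 3 (PUSH -50): [-50]
step 4 (PUSH -33): [-50, -33]
step 5 (PUSH 30): [-50, -33, 30]
step 6 (ADD): [-50, -3]

[-50, -3]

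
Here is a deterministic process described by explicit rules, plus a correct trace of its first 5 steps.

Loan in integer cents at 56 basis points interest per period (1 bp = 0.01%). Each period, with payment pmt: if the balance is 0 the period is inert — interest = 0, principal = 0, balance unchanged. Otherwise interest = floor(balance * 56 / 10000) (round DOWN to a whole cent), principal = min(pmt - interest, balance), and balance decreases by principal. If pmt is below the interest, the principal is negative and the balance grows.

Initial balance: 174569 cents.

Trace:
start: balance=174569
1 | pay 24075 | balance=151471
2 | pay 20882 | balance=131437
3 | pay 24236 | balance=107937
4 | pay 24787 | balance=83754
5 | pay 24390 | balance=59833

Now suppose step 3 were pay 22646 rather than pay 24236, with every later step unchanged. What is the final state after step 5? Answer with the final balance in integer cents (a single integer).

(re-executing from step 3 with the substitution; state before step 3: balance=131437)
3 | pay 22646 | balance=109527
4 | pay 24787 | balance=85353
5 | pay 24390 | balance=61440

61440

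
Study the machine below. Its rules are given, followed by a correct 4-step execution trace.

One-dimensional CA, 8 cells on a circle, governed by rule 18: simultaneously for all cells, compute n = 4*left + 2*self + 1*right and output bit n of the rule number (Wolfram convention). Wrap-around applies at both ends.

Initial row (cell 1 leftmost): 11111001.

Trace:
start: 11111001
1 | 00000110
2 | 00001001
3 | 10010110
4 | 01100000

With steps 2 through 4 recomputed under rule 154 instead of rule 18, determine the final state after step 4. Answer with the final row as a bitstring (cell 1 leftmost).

01110101

(re-executing steps 2..4 under rule 154; state before step 2: 00000110)
2 | 00001101
3 | 10011000
4 | 01110101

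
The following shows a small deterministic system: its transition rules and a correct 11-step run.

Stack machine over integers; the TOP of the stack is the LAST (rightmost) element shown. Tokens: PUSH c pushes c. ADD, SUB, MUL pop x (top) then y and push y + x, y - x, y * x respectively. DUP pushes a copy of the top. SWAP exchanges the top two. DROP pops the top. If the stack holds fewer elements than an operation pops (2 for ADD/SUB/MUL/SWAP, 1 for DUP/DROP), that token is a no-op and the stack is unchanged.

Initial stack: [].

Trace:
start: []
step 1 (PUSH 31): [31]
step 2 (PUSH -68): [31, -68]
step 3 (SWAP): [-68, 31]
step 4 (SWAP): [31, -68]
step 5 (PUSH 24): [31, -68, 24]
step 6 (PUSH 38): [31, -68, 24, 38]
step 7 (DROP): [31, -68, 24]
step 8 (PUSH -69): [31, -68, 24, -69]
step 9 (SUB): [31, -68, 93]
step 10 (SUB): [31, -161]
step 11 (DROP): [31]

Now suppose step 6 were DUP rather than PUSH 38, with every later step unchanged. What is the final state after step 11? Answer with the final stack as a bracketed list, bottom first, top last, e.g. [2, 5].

(re-executing from step 6 with the substitution; state before step 6: [31, -68, 24])
step 6 (DUP): [31, -68, 24, 24]
step 7 (DROP): [31, -68, 24]
step 8 (PUSH -69): [31, -68, 24, -69]
step 9 (SUB): [31, -68, 93]
step 10 (SUB): [31, -161]
step 11 (DROP): [31]

[31]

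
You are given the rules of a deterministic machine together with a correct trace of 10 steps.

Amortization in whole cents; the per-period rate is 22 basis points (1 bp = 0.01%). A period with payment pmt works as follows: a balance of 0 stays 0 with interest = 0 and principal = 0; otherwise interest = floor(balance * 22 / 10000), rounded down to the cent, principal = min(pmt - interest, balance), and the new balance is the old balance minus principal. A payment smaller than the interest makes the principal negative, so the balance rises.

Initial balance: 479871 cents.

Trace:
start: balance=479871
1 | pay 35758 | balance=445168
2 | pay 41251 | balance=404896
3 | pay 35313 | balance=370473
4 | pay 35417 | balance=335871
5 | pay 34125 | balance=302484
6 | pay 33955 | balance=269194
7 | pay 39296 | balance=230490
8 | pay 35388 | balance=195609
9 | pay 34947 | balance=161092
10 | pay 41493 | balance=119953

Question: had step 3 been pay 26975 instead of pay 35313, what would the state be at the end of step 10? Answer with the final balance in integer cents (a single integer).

128418

(re-executing from step 3 with the substitution; state before step 3: balance=404896)
3 | pay 26975 | balance=378811
4 | pay 35417 | balance=344227
5 | pay 34125 | balance=310859
6 | pay 33955 | balance=277587
7 | pay 39296 | balance=238901
8 | pay 35388 | balance=204038
9 | pay 34947 | balance=169539
10 | pay 41493 | balance=128418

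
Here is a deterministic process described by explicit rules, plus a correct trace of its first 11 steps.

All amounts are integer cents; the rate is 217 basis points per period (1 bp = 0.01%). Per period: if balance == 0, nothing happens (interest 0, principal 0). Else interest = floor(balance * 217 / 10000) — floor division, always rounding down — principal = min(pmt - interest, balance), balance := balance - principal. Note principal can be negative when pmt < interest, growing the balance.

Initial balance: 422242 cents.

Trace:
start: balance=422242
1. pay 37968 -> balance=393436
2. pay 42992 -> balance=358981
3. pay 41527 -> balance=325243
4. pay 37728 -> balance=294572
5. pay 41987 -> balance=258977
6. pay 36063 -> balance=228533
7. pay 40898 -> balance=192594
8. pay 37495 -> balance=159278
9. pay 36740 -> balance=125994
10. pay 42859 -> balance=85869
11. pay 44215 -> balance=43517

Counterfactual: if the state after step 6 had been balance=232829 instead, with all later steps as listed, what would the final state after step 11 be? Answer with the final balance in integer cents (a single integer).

48298

state after step 6 := balance=232829
7. pay 40898 -> balance=196983
8. pay 37495 -> balance=163762
9. pay 36740 -> balance=130575
10. pay 42859 -> balance=90549
11. pay 44215 -> balance=48298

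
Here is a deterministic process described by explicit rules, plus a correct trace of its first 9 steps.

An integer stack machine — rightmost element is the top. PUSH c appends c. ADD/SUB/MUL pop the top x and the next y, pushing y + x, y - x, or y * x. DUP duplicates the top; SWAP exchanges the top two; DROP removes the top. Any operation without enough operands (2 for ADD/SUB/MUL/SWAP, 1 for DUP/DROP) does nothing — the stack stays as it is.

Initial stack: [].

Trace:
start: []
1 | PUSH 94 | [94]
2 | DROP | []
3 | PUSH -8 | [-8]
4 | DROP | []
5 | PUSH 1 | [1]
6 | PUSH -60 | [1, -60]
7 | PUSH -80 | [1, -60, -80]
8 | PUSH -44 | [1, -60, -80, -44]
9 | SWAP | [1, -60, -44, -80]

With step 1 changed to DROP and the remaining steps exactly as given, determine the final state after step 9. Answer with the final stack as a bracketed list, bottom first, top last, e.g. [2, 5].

(re-executing from step 1 with the substitution; state before step 1: [])
1 | DROP | []
2 | DROP | []
3 | PUSH -8 | [-8]
4 | DROP | []
5 | PUSH 1 | [1]
6 | PUSH -60 | [1, -60]
7 | PUSH -80 | [1, -60, -80]
8 | PUSH -44 | [1, -60, -80, -44]
9 | SWAP | [1, -60, -44, -80]

[1, -60, -44, -80]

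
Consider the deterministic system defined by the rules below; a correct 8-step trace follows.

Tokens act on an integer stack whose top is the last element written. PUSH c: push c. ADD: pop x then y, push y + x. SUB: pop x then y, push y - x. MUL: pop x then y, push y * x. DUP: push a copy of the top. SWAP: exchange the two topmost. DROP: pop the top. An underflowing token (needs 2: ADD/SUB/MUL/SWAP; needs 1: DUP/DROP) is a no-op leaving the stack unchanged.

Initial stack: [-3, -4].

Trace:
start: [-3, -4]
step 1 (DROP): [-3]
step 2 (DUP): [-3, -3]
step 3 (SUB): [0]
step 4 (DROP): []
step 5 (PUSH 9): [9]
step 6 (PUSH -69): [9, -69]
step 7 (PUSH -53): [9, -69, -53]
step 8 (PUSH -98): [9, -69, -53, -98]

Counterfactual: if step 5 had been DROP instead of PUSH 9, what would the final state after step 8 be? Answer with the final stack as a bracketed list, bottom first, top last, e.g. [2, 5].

(re-executing from step 5 with the substitution; state before step 5: [])
step 5 (DROP): []
step 6 (PUSH -69): [-69]
step 7 (PUSH -53): [-69, -53]
step 8 (PUSH -98): [-69, -53, -98]

[-69, -53, -98]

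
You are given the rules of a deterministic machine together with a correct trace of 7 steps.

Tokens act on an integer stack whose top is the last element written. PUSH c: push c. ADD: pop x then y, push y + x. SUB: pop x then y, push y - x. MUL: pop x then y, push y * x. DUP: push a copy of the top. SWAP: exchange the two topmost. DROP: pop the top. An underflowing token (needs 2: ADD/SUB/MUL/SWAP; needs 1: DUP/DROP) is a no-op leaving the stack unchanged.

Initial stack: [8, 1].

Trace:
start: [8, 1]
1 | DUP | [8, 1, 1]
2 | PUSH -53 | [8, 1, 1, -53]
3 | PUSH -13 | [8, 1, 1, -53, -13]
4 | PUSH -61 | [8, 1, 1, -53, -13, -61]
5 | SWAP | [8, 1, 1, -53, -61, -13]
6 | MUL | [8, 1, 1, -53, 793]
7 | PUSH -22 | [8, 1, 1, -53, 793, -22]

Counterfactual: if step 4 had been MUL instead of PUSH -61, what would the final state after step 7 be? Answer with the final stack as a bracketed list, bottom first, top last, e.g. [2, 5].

[8, 1, 689, -22]

(re-executing from step 4 with the substitution; state before step 4: [8, 1, 1, -53, -13])
4 | MUL | [8, 1, 1, 689]
5 | SWAP | [8, 1, 689, 1]
6 | MUL | [8, 1, 689]
7 | PUSH -22 | [8, 1, 689, -22]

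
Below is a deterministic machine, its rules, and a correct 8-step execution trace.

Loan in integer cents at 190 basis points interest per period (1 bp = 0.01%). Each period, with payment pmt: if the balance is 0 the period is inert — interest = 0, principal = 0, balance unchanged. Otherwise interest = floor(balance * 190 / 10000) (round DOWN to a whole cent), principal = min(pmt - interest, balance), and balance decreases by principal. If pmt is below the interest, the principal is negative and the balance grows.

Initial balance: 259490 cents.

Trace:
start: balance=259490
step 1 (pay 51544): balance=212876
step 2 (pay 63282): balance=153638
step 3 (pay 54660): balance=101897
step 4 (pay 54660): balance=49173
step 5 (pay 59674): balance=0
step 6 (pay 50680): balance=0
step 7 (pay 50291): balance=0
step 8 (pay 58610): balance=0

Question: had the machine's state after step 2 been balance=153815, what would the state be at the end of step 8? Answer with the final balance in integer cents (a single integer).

state after step 2 := balance=153815
step 3 (pay 54660): balance=102077
step 4 (pay 54660): balance=49356
step 5 (pay 59674): balance=0
step 6 (pay 50680): balance=0
step 7 (pay 50291): balance=0
step 8 (pay 58610): balance=0

0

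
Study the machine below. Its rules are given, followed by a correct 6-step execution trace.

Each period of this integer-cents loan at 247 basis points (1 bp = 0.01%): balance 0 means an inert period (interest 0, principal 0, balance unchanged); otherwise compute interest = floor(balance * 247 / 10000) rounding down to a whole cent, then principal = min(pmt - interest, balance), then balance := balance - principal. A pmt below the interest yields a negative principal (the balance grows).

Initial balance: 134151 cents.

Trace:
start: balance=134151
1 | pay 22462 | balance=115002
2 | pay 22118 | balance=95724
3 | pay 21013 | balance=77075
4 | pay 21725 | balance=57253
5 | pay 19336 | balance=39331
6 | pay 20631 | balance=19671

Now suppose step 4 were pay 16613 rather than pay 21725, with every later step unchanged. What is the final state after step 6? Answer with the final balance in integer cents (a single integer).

(re-executing from step 4 with the substitution; state before step 4: balance=77075)
4 | pay 16613 | balance=62365
5 | pay 19336 | balance=44569
6 | pay 20631 | balance=25038

25038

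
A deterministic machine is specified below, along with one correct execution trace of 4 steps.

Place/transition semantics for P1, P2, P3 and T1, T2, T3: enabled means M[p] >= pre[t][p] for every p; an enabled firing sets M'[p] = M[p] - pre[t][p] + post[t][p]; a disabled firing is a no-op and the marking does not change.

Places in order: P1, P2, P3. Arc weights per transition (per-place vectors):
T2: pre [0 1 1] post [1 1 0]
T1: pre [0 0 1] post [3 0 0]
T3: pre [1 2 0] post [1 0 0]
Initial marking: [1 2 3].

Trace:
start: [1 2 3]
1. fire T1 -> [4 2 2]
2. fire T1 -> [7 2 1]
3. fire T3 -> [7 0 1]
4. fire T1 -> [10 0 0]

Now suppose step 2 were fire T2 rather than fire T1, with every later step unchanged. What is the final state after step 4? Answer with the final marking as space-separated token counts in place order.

8 0 0

(re-executing from step 2 with the substitution; state before step 2: [4 2 2])
2. fire T2 -> [5 2 1]
3. fire T3 -> [5 0 1]
4. fire T1 -> [8 0 0]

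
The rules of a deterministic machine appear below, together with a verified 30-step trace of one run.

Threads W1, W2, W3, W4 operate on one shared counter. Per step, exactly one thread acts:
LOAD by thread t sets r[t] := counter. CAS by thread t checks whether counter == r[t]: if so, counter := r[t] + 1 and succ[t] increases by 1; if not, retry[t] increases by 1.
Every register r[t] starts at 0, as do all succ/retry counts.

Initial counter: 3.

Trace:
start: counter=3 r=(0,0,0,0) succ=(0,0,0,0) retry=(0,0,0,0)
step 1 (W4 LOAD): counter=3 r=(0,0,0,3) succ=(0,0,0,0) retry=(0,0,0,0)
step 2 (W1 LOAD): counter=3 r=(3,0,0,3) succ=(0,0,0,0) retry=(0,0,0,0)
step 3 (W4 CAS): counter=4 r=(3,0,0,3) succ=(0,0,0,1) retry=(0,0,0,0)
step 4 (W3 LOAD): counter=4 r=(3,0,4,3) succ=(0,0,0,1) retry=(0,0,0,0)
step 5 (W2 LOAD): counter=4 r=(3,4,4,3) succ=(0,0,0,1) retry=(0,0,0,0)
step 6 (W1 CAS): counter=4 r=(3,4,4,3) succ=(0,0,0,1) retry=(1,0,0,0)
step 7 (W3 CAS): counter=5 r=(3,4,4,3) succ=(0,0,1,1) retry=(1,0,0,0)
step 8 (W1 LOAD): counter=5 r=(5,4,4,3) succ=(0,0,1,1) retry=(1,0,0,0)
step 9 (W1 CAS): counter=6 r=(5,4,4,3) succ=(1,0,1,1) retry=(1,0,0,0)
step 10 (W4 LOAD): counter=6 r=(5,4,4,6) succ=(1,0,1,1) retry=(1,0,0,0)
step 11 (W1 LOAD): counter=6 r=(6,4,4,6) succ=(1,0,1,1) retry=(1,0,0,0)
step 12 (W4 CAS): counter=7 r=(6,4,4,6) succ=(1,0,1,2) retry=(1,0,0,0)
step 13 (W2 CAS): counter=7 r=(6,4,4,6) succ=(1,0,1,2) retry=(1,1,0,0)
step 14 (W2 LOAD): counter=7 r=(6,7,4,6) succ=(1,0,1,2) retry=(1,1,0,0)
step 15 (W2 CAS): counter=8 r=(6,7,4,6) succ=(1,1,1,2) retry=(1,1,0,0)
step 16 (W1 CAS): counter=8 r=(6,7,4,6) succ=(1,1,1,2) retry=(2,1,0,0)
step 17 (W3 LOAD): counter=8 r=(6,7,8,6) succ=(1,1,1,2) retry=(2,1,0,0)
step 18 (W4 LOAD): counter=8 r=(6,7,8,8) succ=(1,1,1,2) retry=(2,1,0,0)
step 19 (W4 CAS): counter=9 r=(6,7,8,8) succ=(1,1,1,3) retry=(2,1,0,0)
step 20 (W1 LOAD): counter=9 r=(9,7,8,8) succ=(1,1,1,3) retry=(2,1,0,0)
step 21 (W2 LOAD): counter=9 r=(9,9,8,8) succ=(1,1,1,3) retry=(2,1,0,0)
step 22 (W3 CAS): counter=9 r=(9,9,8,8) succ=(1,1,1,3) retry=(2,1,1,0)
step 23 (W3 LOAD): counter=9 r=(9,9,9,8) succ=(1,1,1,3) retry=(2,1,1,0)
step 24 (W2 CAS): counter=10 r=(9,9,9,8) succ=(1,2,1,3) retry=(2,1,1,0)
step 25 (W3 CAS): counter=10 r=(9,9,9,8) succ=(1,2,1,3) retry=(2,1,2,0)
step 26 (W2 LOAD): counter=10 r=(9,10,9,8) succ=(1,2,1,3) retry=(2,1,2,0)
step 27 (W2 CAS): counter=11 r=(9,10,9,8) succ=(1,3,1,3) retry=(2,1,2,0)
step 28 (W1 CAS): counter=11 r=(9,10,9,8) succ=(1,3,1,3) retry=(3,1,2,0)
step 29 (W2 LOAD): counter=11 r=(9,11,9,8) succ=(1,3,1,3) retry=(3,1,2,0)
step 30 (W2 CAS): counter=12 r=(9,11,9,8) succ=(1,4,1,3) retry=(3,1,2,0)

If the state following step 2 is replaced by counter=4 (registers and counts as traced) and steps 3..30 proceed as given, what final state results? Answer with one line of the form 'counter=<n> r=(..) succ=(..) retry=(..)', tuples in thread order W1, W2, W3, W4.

state after step 2 := counter=4 r=(3,0,0,3) succ=(0,0,0,0) retry=(0,0,0,0)
step 3 (W4 CAS): counter=4 r=(3,0,0,3) succ=(0,0,0,0) retry=(0,0,0,1)
step 4 (W3 LOAD): counter=4 r=(3,0,4,3) succ=(0,0,0,0) retry=(0,0,0,1)
step 5 (W2 LOAD): counter=4 r=(3,4,4,3) succ=(0,0,0,0) retry=(0,0,0,1)
step 6 (W1 CAS): counter=4 r=(3,4,4,3) succ=(0,0,0,0) retry=(1,0,0,1)
step 7 (W3 CAS): counter=5 r=(3,4,4,3) succ=(0,0,1,0) retry=(1,0,0,1)
step 8 (W1 LOAD): counter=5 r=(5,4,4,3) succ=(0,0,1,0) retry=(1,0,0,1)
step 9 (W1 CAS): counter=6 r=(5,4,4,3) succ=(1,0,1,0) retry=(1,0,0,1)
step 10 (W4 LOAD): counter=6 r=(5,4,4,6) succ=(1,0,1,0) retry=(1,0,0,1)
step 11 (W1 LOAD): counter=6 r=(6,4,4,6) succ=(1,0,1,0) retry=(1,0,0,1)
step 12 (W4 CAS): counter=7 r=(6,4,4,6) succ=(1,0,1,1) retry=(1,0,0,1)
step 13 (W2 CAS): counter=7 r=(6,4,4,6) succ=(1,0,1,1) retry=(1,1,0,1)
step 14 (W2 LOAD): counter=7 r=(6,7,4,6) succ=(1,0,1,1) retry=(1,1,0,1)
step 15 (W2 CAS): counter=8 r=(6,7,4,6) succ=(1,1,1,1) retry=(1,1,0,1)
step 16 (W1 CAS): counter=8 r=(6,7,4,6) succ=(1,1,1,1) retry=(2,1,0,1)
step 17 (W3 LOAD): counter=8 r=(6,7,8,6) succ=(1,1,1,1) retry=(2,1,0,1)
step 18 (W4 LOAD): counter=8 r=(6,7,8,8) succ=(1,1,1,1) retry=(2,1,0,1)
step 19 (W4 CAS): counter=9 r=(6,7,8,8) succ=(1,1,1,2) retry=(2,1,0,1)
step 20 (W1 LOAD): counter=9 r=(9,7,8,8) succ=(1,1,1,2) retry=(2,1,0,1)
step 21 (W2 LOAD): counter=9 r=(9,9,8,8) succ=(1,1,1,2) retry=(2,1,0,1)
step 22 (W3 CAS): counter=9 r=(9,9,8,8) succ=(1,1,1,2) retry=(2,1,1,1)
step 23 (W3 LOAD): counter=9 r=(9,9,9,8) succ=(1,1,1,2) retry=(2,1,1,1)
step 24 (W2 CAS): counter=10 r=(9,9,9,8) succ=(1,2,1,2) retry=(2,1,1,1)
step 25 (W3 CAS): counter=10 r=(9,9,9,8) succ=(1,2,1,2) retry=(2,1,2,1)
step 26 (W2 LOAD): counter=10 r=(9,10,9,8) succ=(1,2,1,2) retry=(2,1,2,1)
step 27 (W2 CAS): counter=11 r=(9,10,9,8) succ=(1,3,1,2) retry=(2,1,2,1)
step 28 (W1 CAS): counter=11 r=(9,10,9,8) succ=(1,3,1,2) retry=(3,1,2,1)
step 29 (W2 LOAD): counter=11 r=(9,11,9,8) succ=(1,3,1,2) retry=(3,1,2,1)
step 30 (W2 CAS): counter=12 r=(9,11,9,8) succ=(1,4,1,2) retry=(3,1,2,1)

counter=12 r=(9,11,9,8) succ=(1,4,1,2) retry=(3,1,2,1)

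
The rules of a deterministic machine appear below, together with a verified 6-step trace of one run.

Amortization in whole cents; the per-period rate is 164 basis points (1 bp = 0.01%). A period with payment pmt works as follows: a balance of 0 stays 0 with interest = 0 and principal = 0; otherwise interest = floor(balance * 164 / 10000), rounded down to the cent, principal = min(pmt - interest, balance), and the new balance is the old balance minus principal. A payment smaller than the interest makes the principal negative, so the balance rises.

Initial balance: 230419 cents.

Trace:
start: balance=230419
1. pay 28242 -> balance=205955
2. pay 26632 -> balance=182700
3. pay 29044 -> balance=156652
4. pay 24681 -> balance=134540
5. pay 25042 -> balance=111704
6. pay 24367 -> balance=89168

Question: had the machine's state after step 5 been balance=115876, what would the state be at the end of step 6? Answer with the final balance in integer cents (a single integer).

93409

state after step 5 := balance=115876
6. pay 24367 -> balance=93409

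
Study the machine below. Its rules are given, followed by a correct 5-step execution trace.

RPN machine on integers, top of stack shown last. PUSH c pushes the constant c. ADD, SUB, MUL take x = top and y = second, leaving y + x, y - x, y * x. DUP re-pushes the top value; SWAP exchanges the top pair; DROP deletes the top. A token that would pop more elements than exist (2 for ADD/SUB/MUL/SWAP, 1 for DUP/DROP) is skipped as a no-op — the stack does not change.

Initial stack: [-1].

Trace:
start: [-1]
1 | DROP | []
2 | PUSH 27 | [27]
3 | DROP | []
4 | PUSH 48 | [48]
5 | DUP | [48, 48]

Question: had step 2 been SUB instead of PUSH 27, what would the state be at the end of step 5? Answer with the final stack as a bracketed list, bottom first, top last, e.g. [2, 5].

(re-executing from step 2 with the substitution; state before step 2: [])
2 | SUB | []
3 | DROP | []
4 | PUSH 48 | [48]
5 | DUP | [48, 48]

[48, 48]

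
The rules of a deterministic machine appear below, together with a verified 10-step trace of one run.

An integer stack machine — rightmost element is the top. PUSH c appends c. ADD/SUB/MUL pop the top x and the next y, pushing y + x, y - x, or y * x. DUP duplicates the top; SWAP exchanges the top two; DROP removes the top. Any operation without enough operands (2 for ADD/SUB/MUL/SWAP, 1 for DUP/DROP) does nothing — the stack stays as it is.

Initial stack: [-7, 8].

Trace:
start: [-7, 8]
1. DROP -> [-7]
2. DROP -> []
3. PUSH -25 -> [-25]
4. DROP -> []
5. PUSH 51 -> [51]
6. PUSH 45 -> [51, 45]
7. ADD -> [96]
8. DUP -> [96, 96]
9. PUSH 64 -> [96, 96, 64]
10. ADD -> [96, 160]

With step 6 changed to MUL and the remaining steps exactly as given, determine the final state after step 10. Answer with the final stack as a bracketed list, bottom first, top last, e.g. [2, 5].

(re-executing from step 6 with the substitution; state before step 6: [51])
6. MUL -> [51]
7. ADD -> [51]
8. DUP -> [51, 51]
9. PUSH 64 -> [51, 51, 64]
10. ADD -> [51, 115]

[51, 115]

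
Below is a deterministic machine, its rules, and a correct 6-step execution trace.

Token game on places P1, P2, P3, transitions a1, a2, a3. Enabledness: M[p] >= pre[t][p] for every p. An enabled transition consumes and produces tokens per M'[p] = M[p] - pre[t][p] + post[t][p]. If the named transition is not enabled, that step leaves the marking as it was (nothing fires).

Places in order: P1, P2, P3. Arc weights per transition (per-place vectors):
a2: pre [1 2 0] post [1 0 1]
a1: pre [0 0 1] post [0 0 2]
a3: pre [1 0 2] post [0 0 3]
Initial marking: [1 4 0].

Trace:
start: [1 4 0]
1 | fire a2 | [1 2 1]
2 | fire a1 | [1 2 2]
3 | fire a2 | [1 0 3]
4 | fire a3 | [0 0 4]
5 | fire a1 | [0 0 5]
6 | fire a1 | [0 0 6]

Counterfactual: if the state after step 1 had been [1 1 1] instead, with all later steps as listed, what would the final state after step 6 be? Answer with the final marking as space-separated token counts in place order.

0 1 5

state after step 1 := [1 1 1]
2 | fire a1 | [1 1 2]
3 | fire a2 | [1 1 2]
4 | fire a3 | [0 1 3]
5 | fire a1 | [0 1 4]
6 | fire a1 | [0 1 5]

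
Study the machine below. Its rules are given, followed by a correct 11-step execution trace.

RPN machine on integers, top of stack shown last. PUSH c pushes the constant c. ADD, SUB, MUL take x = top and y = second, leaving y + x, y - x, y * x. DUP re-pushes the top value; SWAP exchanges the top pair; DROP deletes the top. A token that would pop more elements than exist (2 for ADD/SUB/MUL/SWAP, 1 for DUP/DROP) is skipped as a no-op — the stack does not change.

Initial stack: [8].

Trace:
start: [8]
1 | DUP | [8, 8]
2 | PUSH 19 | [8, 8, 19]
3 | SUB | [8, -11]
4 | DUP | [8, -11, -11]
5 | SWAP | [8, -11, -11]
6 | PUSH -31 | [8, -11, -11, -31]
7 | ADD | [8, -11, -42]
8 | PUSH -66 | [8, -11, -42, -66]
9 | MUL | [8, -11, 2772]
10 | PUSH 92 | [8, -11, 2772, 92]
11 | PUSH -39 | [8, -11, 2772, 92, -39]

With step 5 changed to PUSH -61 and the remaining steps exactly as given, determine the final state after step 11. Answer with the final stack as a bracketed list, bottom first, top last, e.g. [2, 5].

(re-executing from step 5 with the substitution; state before step 5: [8, -11, -11])
5 | PUSH -61 | [8, -11, -11, -61]
6 | PUSH -31 | [8, -11, -11, -61, -31]
7 | ADD | [8, -11, -11, -92]
8 | PUSH -66 | [8, -11, -11, -92, -66]
9 | MUL | [8, -11, -11, 6072]
10 | PUSH 92 | [8, -11, -11, 6072, 92]
11 | PUSH -39 | [8, -11, -11, 6072, 92, -39]

[8, -11, -11, 6072, 92, -39]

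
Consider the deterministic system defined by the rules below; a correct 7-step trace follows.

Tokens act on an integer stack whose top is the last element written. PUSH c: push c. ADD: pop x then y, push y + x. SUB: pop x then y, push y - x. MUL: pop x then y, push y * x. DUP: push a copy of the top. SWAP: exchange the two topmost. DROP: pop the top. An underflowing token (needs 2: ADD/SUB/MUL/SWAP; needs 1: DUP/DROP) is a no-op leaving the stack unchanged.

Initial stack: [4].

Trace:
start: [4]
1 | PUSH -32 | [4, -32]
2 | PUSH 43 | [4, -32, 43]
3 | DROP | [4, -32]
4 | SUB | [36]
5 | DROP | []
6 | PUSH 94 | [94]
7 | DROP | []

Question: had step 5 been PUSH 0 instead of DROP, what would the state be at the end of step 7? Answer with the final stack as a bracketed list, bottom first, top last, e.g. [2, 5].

(re-executing from step 5 with the substitution; state before step 5: [36])
5 | PUSH 0 | [36, 0]
6 | PUSH 94 | [36, 0, 94]
7 | DROP | [36, 0]

[36, 0]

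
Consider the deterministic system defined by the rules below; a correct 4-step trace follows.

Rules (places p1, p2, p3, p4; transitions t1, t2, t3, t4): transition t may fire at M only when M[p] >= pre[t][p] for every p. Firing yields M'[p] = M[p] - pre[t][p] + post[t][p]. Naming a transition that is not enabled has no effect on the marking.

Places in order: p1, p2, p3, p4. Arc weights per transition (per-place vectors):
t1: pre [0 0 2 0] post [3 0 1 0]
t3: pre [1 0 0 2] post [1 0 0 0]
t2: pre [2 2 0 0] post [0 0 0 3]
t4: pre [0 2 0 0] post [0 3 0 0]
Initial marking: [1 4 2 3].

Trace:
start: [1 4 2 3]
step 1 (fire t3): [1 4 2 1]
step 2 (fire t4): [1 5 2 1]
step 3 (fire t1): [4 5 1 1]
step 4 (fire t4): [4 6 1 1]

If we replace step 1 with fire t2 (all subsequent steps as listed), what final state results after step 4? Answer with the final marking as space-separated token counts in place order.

(re-executing from step 1 with the substitution; state before step 1: [1 4 2 3])
step 1 (fire t2): [1 4 2 3]
step 2 (fire t4): [1 5 2 3]
step 3 (fire t1): [4 5 1 3]
step 4 (fire t4): [4 6 1 3]

4 6 1 3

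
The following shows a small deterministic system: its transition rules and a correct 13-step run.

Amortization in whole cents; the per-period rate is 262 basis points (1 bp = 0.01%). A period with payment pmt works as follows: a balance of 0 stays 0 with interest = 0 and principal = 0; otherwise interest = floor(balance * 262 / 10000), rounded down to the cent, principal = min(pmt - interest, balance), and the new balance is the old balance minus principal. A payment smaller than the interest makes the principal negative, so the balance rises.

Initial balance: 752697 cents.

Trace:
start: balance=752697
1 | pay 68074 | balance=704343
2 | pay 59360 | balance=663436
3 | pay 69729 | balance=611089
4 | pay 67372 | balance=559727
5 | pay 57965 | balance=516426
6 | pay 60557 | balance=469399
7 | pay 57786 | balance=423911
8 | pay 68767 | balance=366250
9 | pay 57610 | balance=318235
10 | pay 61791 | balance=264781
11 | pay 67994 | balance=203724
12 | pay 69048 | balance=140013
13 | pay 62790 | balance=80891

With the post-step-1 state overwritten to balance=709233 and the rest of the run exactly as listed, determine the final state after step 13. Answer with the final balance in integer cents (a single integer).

87561

state after step 1 := balance=709233
2 | pay 59360 | balance=668454
3 | pay 69729 | balance=616238
4 | pay 67372 | balance=565011
5 | pay 57965 | balance=521849
6 | pay 60557 | balance=474964
7 | pay 57786 | balance=429622
8 | pay 68767 | balance=372111
9 | pay 57610 | balance=324250
10 | pay 61791 | balance=270954
11 | pay 67994 | balance=210058
12 | pay 69048 | balance=146513
13 | pay 62790 | balance=87561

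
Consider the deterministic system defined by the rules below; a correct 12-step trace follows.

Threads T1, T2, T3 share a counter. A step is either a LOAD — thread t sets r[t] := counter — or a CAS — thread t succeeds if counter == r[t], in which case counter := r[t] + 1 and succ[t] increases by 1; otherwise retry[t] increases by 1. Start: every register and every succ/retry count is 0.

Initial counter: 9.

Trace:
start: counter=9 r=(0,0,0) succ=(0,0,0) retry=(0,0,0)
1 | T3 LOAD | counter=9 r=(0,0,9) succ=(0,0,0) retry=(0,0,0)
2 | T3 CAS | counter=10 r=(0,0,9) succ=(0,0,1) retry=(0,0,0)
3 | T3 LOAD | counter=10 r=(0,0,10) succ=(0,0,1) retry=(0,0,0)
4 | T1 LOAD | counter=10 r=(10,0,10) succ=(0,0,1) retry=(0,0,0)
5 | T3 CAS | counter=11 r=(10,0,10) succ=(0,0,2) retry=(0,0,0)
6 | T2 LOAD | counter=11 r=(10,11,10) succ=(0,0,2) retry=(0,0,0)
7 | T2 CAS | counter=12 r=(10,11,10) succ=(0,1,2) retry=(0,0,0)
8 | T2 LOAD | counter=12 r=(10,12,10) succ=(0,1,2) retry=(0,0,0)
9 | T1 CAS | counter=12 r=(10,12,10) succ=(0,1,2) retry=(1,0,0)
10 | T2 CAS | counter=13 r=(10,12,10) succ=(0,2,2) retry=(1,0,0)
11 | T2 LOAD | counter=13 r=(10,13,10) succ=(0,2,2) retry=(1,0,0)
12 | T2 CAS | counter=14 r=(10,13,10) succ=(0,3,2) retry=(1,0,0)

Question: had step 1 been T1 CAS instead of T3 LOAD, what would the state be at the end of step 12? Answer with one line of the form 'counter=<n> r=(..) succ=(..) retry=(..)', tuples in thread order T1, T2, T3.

counter=13 r=(9,12,9) succ=(0,3,1) retry=(2,0,1)

(re-executing from step 1 with the substitution; state before step 1: counter=9 r=(0,0,0) succ=(0,0,0) retry=(0,0,0))
1 | T1 CAS | counter=9 r=(0,0,0) succ=(0,0,0) retry=(1,0,0)
2 | T3 CAS | counter=9 r=(0,0,0) succ=(0,0,0) retry=(1,0,1)
3 | T3 LOAD | counter=9 r=(0,0,9) succ=(0,0,0) retry=(1,0,1)
4 | T1 LOAD | counter=9 r=(9,0,9) succ=(0,0,0) retry=(1,0,1)
5 | T3 CAS | counter=10 r=(9,0,9) succ=(0,0,1) retry=(1,0,1)
6 | T2 LOAD | counter=10 r=(9,10,9) succ=(0,0,1) retry=(1,0,1)
7 | T2 CAS | counter=11 r=(9,10,9) succ=(0,1,1) retry=(1,0,1)
8 | T2 LOAD | counter=11 r=(9,11,9) succ=(0,1,1) retry=(1,0,1)
9 | T1 CAS | counter=11 r=(9,11,9) succ=(0,1,1) retry=(2,0,1)
10 | T2 CAS | counter=12 r=(9,11,9) succ=(0,2,1) retry=(2,0,1)
11 | T2 LOAD | counter=12 r=(9,12,9) succ=(0,2,1) retry=(2,0,1)
12 | T2 CAS | counter=13 r=(9,12,9) succ=(0,3,1) retry=(2,0,1)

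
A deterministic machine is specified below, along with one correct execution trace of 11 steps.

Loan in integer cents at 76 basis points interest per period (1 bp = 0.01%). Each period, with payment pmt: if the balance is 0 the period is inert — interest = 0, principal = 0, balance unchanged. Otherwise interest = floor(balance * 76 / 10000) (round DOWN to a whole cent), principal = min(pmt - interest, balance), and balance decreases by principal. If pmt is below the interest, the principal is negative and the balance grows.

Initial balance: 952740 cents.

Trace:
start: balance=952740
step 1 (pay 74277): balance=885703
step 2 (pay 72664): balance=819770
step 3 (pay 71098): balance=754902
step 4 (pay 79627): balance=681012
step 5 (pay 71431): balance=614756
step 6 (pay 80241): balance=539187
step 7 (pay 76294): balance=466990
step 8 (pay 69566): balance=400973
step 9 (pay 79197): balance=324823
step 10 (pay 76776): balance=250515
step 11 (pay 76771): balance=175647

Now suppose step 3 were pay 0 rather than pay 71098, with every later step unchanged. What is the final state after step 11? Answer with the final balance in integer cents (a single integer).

(re-executing from step 3 with the substitution; state before step 3: balance=819770)
step 3 (pay 0): balance=826000
step 4 (pay 79627): balance=752650
step 5 (pay 71431): balance=686939
step 6 (pay 80241): balance=611918
step 7 (pay 76294): balance=540274
step 8 (pay 69566): balance=474814
step 9 (pay 79197): balance=399225
step 10 (pay 76776): balance=325483
step 11 (pay 76771): balance=251185

251185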